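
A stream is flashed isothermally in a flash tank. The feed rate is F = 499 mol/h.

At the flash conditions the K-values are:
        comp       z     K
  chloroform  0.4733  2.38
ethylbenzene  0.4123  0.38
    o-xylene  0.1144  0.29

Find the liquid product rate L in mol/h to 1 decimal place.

Let ψ = V/F and solve Σ zᵢ(Kᵢ−1)/(1+ψ(Kᵢ−1)) = 0.
g(0) = ΣzᵢKᵢ − 1 = 0.3163 and g(1) = 1 − Σzᵢ/Kᵢ = -0.6783, so a root lies in (0, 1).
Newton iteration, ψ⁰ = 0.49:
  ψ = 0.4900: g = -0.10207, g' = -0.7834 → ψ = 0.3597
  ψ = 0.3597: g = -0.00160, g' = -0.7691 → ψ = 0.3576
Converged at ψ = 0.3576.
Then V = ψ·F = 0.3576·499 = 178.5 mol/h and L = F − V = 320.5 mol/h.

L = 320.5 mol/h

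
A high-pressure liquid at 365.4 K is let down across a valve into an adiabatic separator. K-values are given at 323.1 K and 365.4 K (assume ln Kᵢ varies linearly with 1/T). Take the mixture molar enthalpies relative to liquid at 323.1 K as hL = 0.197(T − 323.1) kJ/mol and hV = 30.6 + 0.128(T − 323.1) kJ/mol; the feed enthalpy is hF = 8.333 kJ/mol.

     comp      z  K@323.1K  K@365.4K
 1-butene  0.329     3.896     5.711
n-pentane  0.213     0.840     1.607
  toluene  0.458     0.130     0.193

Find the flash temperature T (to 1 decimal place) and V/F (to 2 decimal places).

Adiabatic flash: solve Rachford–Rice at each trial T, then check hF = ψ·hV(T) + (1−ψ)·hL(T).
  T = 323.1 K: K = (3.896, 0.840, 0.130), RR gives ψ = 0.255, H_out = 7.813 kJ/mol
  T = 365.4 K: K = (5.711, 1.607, 0.193), RR gives ψ = 0.462, H_out = 21.114 kJ/mol
  T = 344.2 K: K = (4.771, 1.184, 0.160), RR gives ψ = 0.368, H_out = 14.877 kJ/mol
  T = 333.6 K: K = (4.323, 1.002, 0.145), RR gives ψ = 0.314, H_out = 11.448 kJ/mol
  T = 328.4 K: K = (4.109, 0.920, 0.137), RR gives ψ = 0.286, H_out = 9.680 kJ/mol
  T = 325.8 K: K = (4.004, 0.880, 0.134), RR gives ψ = 0.271, H_out = 8.772 kJ/mol
  T = 324.5 K: K = (3.952, 0.861, 0.132), RR gives ψ = 0.263, H_out = 8.312 kJ/mol
Linear interpolation between T = 324.5 (H_out = 8.312) and T = 325.8 (H_out = 8.772) on hF = 8.333 gives T ≈ 324.6 K, at which ψ = 0.26.

T = 324.6 K, V/F = 0.26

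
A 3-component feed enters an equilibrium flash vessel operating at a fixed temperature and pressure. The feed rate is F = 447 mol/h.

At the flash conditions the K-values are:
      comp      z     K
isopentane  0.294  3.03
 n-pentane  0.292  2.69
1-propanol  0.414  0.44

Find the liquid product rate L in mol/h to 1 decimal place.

L = 79.2 mol/h

Rachford–Rice: g(β) = Σ zᵢ(Kᵢ−1)/(1+β(Kᵢ−1)) = 0.
Feasibility: ΣzᵢKᵢ = 1.858, Σzᵢ/Kᵢ = 1.146 — both > 1, two phases present.
Newton iteration, β⁰ = 0.5:
  β = 0.500: g = 0.2417, g' = -0.794 → β = 0.804
  β = 0.804: g = 0.0139, g' = -0.755 → β = 0.823
Converged at β = 0.823.
Then V = β·F = 0.8228·447 = 367.8 mol/h and L = F − V = 79.2 mol/h.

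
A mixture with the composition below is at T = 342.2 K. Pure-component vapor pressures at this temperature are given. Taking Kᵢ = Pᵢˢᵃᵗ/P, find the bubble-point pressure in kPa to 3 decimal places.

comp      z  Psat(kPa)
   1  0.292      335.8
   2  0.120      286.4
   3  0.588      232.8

At the bubble point ψ → 0, so ΣzᵢKᵢ = 1 with Kᵢ = Pᵢˢᵃᵗ/P ⇒ P = ΣzᵢPᵢˢᵃᵗ.
P = 0.292·335.8 + 0.120·286.4 + 0.588·232.8 = 269.308 kPa

Pbub = 269.308 kPa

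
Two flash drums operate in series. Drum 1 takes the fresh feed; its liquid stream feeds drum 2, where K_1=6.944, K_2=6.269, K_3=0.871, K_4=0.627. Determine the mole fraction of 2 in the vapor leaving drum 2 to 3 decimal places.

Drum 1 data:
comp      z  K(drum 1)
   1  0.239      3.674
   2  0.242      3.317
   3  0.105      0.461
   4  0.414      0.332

y_2 (drum 2) = 0.192

Drum 1:
Iterate (Newton) starting at ψ₁ = 0.5:
  ψ₁ = 0.500: g = 0.0405, g' = -1.065 → ψ₁ = 0.538
Converged at ψ₁ = 0.538.
Drum-1 compositions:
  1: x = 0.098, y = 0.360
  2: x = 0.108, y = 0.357
  3: x = 0.148, y = 0.068
  4: x = 0.646, y = 0.215
Drum-2 feed = drum-1 liquid: z₂ = (0.0980, 0.1077, 0.1479, 0.6464).
Drum 2:
Iterate (Newton) starting at ψ₂ = 0.32:
  ψ₂ = 0.320: g = 0.1182, g' = -0.944 → ψ₂ = 0.445
  ψ₂ = 0.445: g = 0.0199, g' = -0.659 → ψ₂ = 0.475
  ψ₂ = 0.475: g = 0.0007, g' = -0.615 → ψ₂ = 0.477
Converged at ψ₂ = 0.477.
  1: x = 0.026, y = 0.178
  2: x = 0.031, y = 0.192
  3: x = 0.158, y = 0.137
  4: x = 0.786, y = 0.493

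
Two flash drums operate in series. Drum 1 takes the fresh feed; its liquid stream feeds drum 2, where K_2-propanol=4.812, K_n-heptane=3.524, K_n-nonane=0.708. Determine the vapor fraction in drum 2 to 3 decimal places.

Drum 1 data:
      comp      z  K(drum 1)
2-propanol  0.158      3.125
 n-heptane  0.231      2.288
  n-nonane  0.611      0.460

Drum 1:
Let ψ₁ = V/F and solve Σ zᵢ(Kᵢ−1)/(1+ψ₁(Kᵢ−1)) = 0.
g(0) = ΣzᵢKᵢ − 1 = 0.303 and g(1) = 1 − Σzᵢ/Kᵢ = -0.480, so a root lies in (0, 1).
Newton iteration, ψ₁⁰ = 0.63:
  ψ₁ = 0.630: g = -0.1923, g' = -0.656 → ψ₁ = 0.337
Converged at ψ₁ = 0.337.
Drum-1 compositions:
  2-propanol: x = 0.092, y = 0.288
  n-heptane: x = 0.161, y = 0.369
  n-nonane: x = 0.747, y = 0.344
Drum-2 feed = drum-1 liquid: z₂ = (0.0921, 0.1611, 0.7468).
Drum 2:
Let ψ₂ = V/F and solve Σ zᵢ(Kᵢ−1)/(1+ψ₂(Kᵢ−1)) = 0.
Check two-phase: ΣzᵢKᵢ = 1.540 > 1 and Σzᵢ/Kᵢ = 1.120 > 1, so g(0) = 0.540 > 0 and g(1) = -0.120 < 0.
Newton iteration, ψ₂⁰ = 0.35:
  ψ₂ = 0.350: g = 0.1235, g' = -0.614 → ψ₂ = 0.551
  ψ₂ = 0.551: g = 0.0235, g' = -0.409 → ψ₂ = 0.608
  ψ₂ = 0.608: g = 0.0010, g' = -0.375 → ψ₂ = 0.611
Converged at ψ₂ = 0.611.
  2-propanol: x = 0.028, y = 0.133
  n-heptane: x = 0.063, y = 0.223
  n-nonane: x = 0.909, y = 0.644

V/F (drum 2) = 0.611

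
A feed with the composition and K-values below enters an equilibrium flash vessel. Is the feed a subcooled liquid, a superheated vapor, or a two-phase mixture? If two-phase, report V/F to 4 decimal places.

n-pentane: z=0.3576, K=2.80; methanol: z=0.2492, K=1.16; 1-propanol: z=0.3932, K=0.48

two-phase, V/F = 0.6984

ΣzᵢKᵢ = 1.4791; Σzᵢ/Kᵢ = 1.1617.
Both exceed 1, so a two-phase solution exists.
Newton–Raphson from ψ = 0.69:
  ψ = 0.6900: g = 0.00413, g' = -0.4943 → ψ = 0.6984
Converged at ψ = 0.6984.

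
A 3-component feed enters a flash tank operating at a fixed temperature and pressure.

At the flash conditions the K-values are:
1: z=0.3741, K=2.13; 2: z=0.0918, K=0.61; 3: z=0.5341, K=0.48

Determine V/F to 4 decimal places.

Material balance + equilibrium reduce to Σ zᵢ(Kᵢ−1)/(1+V/F(Kᵢ−1)) = 0.
g(0) = ΣzᵢKᵢ − 1 = 0.1092 and g(1) = 1 − Σzᵢ/Kᵢ = -0.4388, so a root lies in (0, 1).
Newton–Raphson from V/F = 0.49:
  V/F = 0.4900: g = -0.14487, g' = -0.4793 → V/F = 0.1877
  V/F = 0.1877: g = 0.00234, g' = -0.5187 → V/F = 0.1922
Converged at V/F = 0.1923.

V/F = 0.1923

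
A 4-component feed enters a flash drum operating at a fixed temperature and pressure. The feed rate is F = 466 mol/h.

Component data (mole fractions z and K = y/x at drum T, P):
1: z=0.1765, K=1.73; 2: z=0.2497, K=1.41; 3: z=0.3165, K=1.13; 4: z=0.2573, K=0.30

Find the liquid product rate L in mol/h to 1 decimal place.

L = 313.3 mol/h

Let β = V/F and solve Σ zᵢ(Kᵢ−1)/(1+β(Kᵢ−1)) = 0.
Check two-phase: ΣzᵢKᵢ = 1.0923 > 1 and Σzᵢ/Kᵢ = 1.4169 > 1, so g(0) = 0.0923 > 0 and g(1) = -0.4169 < 0.
Iterate (Newton) starting at β = 0.47:
  β = 0.4700: g = -0.04788, g' = -0.3664 → β = 0.3393
  β = 0.3393: g = -0.00368, g' = -0.3145 → β = 0.3276
Converged at β = 0.3276.
Then V = β·F = 0.3276·466 = 152.7 mol/h and L = F − V = 313.3 mol/h.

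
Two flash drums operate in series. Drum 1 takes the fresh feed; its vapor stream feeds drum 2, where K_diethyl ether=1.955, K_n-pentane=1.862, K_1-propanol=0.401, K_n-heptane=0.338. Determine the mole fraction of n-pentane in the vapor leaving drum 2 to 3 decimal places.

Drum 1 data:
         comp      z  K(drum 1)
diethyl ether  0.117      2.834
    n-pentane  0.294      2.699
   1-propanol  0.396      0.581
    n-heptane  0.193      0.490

Drum 1:
Material balance + equilibrium reduce to Σ zᵢ(Kᵢ−1)/(1+ψ₁(Kᵢ−1)) = 0.
g(0) = ΣzᵢKᵢ − 1 = 0.450 and g(1) = 1 − Σzᵢ/Kᵢ = -0.226, so a root lies in (0, 1).
Iterate (Newton) starting at ψ₁ = 0.5:
  ψ₁ = 0.500: g = 0.0400, g' = -0.557 → ψ₁ = 0.572
  ψ₁ = 0.572: g = 0.0009, g' = -0.532 → ψ₁ = 0.574
Converged at ψ₁ = 0.574.
Drum-1 compositions:
  diethyl ether: x = 0.057, y = 0.162
  n-pentane: x = 0.149, y = 0.402
  1-propanol: x = 0.521, y = 0.303
  n-heptane: x = 0.273, y = 0.134
Drum-2 feed = drum-1 vapor: z₂ = (0.1616, 0.4019, 0.3029, 0.1337).
Drum 2:
Let ψ₂ = V/F and solve Σ zᵢ(Kᵢ−1)/(1+ψ₂(Kᵢ−1)) = 0.
Check two-phase: ΣzᵢKᵢ = 1.231 > 1 and Σzᵢ/Kᵢ = 1.449 > 1, so g(0) = 0.231 > 0 and g(1) = -0.449 < 0.
Newton iteration, ψ₂⁰ = 0.5:
  ψ₂ = 0.500: g = -0.0447, g' = -0.566 → ψ₂ = 0.421
  ψ₂ = 0.421: g = -0.0010, g' = -0.543 → ψ₂ = 0.419
Converged at ψ₂ = 0.419.
  diethyl ether: x = 0.115, y = 0.226
  n-pentane: x = 0.295, y = 0.550
  1-propanol: x = 0.404, y = 0.162
  n-heptane: x = 0.185, y = 0.063

y_n-pentane (drum 2) = 0.550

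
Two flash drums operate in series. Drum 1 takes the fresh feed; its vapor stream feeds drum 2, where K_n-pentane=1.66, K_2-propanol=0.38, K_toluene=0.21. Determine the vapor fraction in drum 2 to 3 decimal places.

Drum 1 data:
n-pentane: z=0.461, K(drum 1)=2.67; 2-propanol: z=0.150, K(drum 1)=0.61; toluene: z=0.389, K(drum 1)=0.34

Drum 1:
Material balance + equilibrium reduce to Σ zᵢ(Kᵢ−1)/(1+ψ₁(Kᵢ−1)) = 0.
Feasibility: ΣzᵢKᵢ = 1.455, Σzᵢ/Kᵢ = 1.563 — both > 1, two phases present.
Iterate (Newton) starting at ψ₁ = 0.5:
  ψ₁ = 0.500: g = -0.0363, g' = -0.795 → ψ₁ = 0.454
Converged at ψ₁ = 0.454.
Drum-1 compositions:
  n-pentane: x = 0.262, y = 0.700
  2-propanol: x = 0.182, y = 0.111
  toluene: x = 0.556, y = 0.189
Drum-2 feed = drum-1 vapor: z₂ = (0.6999, 0.1112, 0.1889).
Drum 2:
Iterate (Newton) starting at ψ₂ = 0.49:
  ψ₂ = 0.490: g = 0.0066, g' = -0.576 → ψ₂ = 0.501
Converged at ψ₂ = 0.501.
  n-pentane: x = 0.526, y = 0.873
  2-propanol: x = 0.161, y = 0.061
  toluene: x = 0.313, y = 0.066

V/F (drum 2) = 0.501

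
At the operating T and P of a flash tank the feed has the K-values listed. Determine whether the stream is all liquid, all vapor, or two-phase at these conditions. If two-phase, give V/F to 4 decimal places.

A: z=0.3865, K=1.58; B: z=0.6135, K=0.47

ΣzᵢKᵢ = 0.8990; Σzᵢ/Kᵢ = 1.5499.
Since ΣzᵢKᵢ < 1 the mixture is below its bubble point — single liquid phase.

all liquid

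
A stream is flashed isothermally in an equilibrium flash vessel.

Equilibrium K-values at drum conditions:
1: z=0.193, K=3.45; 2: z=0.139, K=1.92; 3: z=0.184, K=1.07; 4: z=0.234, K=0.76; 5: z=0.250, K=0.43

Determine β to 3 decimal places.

β = 0.609

Rachford–Rice: g(β) = Σ zᵢ(Kᵢ−1)/(1+β(Kᵢ−1)) = 0.
Feasibility: ΣzᵢKᵢ = 1.415, Σzᵢ/Kᵢ = 1.190 — both > 1, two phases present.
Newton–Raphson from β = 0.5:
  β = 0.500: g = 0.0494, g' = -0.466 → β = 0.606
  β = 0.606: g = 0.0014, g' = -0.445 → β = 0.609
Converged at β = 0.609.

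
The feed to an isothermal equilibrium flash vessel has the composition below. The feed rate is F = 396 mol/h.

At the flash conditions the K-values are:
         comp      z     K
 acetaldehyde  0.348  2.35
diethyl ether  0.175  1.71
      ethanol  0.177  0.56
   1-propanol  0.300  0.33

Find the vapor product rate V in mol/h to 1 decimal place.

V = 179.2 mol/h

Material balance + equilibrium reduce to Σ zᵢ(Kᵢ−1)/(1+V/F(Kᵢ−1)) = 0.
Feasibility: ΣzᵢKᵢ = 1.315, Σzᵢ/Kᵢ = 1.476 — both > 1, two phases present.
Newton iteration, V/F⁰ = 0.5:
  V/F = 0.500: g = -0.0299, g' = -0.635 → V/F = 0.453
  V/F = 0.453: g = -0.0002, g' = -0.626 → V/F = 0.452
Converged at V/F = 0.452.
Then V = V/F·F = 0.4525·396 = 179.2 mol/h and L = F − V = 216.8 mol/h.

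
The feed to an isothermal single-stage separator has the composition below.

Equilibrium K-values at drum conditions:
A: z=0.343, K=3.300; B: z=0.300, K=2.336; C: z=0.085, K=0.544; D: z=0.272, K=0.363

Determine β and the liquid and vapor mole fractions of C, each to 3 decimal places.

β = 0.865, x_C = 0.140, y_C = 0.076

Material balance + equilibrium reduce to Σ zᵢ(Kᵢ−1)/(1+β(Kᵢ−1)) = 0.
Feasibility: ΣzᵢKᵢ = 1.978, Σzᵢ/Kᵢ = 1.138 — both > 1, two phases present.
Newton iteration, β⁰ = 0.62:
  β = 0.620: g = 0.2040, g' = -0.804 → β = 0.874
  β = 0.874: g = -0.0080, g' = -0.924 → β = 0.865
Converged at β = 0.865.
Compositions from xᵢ = zᵢ/(1+β(Kᵢ−1)), yᵢ = Kᵢxᵢ:
  A: x = 0.115, y = 0.379
  B: x = 0.139, y = 0.325
  C: x = 0.140, y = 0.076
  D: x = 0.606, y = 0.220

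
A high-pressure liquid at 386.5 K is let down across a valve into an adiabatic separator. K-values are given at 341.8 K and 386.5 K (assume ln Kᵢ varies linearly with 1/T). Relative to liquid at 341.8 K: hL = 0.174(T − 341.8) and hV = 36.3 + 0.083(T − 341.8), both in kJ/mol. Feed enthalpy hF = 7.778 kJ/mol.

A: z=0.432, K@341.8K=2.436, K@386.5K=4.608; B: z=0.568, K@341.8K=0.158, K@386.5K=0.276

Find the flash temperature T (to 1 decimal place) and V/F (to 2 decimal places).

T = 348.2 K, V/F = 0.19

Adiabatic flash: solve Rachford–Rice at each trial T, then check hF = ψ·hV(T) + (1−ψ)·hL(T).
  T = 341.8 K: K = (2.436, 0.158), RR gives ψ = 0.118, H_out = 4.266 kJ/mol
  T = 386.5 K: K = (4.608, 0.276), RR gives ψ = 0.439, H_out = 21.936 kJ/mol
  T = 364.1 K: K = (3.414, 0.212), RR gives ψ = 0.313, H_out = 14.612 kJ/mol
  T = 353.0 K: K = (2.902, 0.184), RR gives ψ = 0.231, H_out = 10.091 kJ/mol
  T = 347.4 K: K = (2.662, 0.171), RR gives ψ = 0.179, H_out = 7.391 kJ/mol
  T = 350.2 K: K = (2.780, 0.177), RR gives ψ = 0.206, H_out = 8.786 kJ/mol
  T = 348.8 K: K = (2.721, 0.174), RR gives ψ = 0.193, H_out = 8.100 kJ/mol
Linear interpolation between T = 347.4 (H_out = 7.391) and T = 348.8 (H_out = 8.100) on hF = 7.778 gives T ≈ 348.2 K, at which ψ = 0.19.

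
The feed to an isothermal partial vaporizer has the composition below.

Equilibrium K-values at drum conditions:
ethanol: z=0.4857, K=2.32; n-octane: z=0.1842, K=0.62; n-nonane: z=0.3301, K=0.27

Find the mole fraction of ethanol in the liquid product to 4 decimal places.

Let β = V/F and solve Σ zᵢ(Kᵢ−1)/(1+β(Kᵢ−1)) = 0.
g(0) = ΣzᵢKᵢ − 1 = 0.3302 and g(1) = 1 − Σzᵢ/Kᵢ = -0.7290, so a root lies in (0, 1).
Iterate (Newton) starting at β = 0.46:
  β = 0.4600: g = -0.04872, g' = -0.7654 → β = 0.3964
  β = 0.3964: g = -0.00058, g' = -0.7499 → β = 0.3956
Converged at β = 0.3956.
Compositions from xᵢ = zᵢ/(1+β(Kᵢ−1)), yᵢ = Kᵢxᵢ:
  ethanol: x = 0.3191, y = 0.7403
  n-octane: x = 0.2168, y = 0.1344
  n-nonane: x = 0.4641, y = 0.1253

x_ethanol = 0.3191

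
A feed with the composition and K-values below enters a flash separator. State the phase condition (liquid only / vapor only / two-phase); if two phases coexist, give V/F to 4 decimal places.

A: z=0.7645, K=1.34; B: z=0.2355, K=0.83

ΣzᵢKᵢ = 1.2199; Σzᵢ/Kᵢ = 0.8543.
Since Σzᵢ/Kᵢ < 1 the mixture is above its dew point — single vapor phase.

vapor only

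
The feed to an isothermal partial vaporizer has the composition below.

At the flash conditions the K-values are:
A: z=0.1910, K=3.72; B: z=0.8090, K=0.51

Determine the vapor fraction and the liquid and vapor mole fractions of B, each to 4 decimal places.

Material balance + equilibrium reduce to Σ zᵢ(Kᵢ−1)/(1+ψ(Kᵢ−1)) = 0.
Feasibility: ΣzᵢKᵢ = 1.1231, Σzᵢ/Kᵢ = 1.6376 — both > 1, two phases present.
Binary case is linear: z₁(K₁−1)(1+ψ(K₂−1)) + z₂(K₂−1)(1+ψ(K₁−1)) = 0
⇒ ψ = [z₁(K₁−1)+z₂(K₂−1)] / [−(K₁−1)(K₂−1)] = 0.12311/1.33280 = 0.0924
Compositions from xᵢ = zᵢ/(1+ψ(Kᵢ−1)), yᵢ = Kᵢxᵢ:
  A: x = 0.1526, y = 0.5679
  B: x = 0.8474, y = 0.4321

ψ = 0.0924, x_B = 0.8474, y_B = 0.4321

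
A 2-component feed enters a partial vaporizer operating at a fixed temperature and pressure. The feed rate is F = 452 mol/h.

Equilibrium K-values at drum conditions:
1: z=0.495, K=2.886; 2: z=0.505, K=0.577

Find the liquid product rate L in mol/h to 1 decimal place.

Binary case is linear: z₁(K₁−1)(1+ψ(K₂−1)) + z₂(K₂−1)(1+ψ(K₁−1)) = 0
⇒ ψ = [z₁(K₁−1)+z₂(K₂−1)] / [−(K₁−1)(K₂−1)] = 0.7200/0.7978 = 0.902
Then V = ψ·F = 0.9025·452 = 407.9 mol/h and L = F − V = 44.1 mol/h.

L = 44.1 mol/h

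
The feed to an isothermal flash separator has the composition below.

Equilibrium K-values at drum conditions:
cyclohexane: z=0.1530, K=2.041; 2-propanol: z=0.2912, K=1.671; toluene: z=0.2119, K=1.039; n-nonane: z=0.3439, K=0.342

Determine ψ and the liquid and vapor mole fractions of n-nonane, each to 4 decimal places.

Let ψ = V/F and solve Σ zᵢ(Kᵢ−1)/(1+ψ(Kᵢ−1)) = 0.
Check two-phase: ΣzᵢKᵢ = 1.1366 > 1 and Σzᵢ/Kᵢ = 1.4587 > 1, so g(0) = 0.1366 > 0 and g(1) = -0.4587 < 0.
Newton–Raphson from ψ = 0.41:
  ψ = 0.4100: g = -0.03689, g' = -0.4416 → ψ = 0.3265
  ψ = 0.3265: g = -0.00088, g' = -0.4224 → ψ = 0.3244
Converged at ψ = 0.3244.
Compositions from xᵢ = zᵢ/(1+ψ(Kᵢ−1)), yᵢ = Kᵢxᵢ:
  cyclohexane: x = 0.1144, y = 0.2334
  2-propanol: x = 0.2391, y = 0.3996
  toluene: x = 0.2093, y = 0.2174
  n-nonane: x = 0.4372, y = 0.1495

ψ = 0.3244, x_n-nonane = 0.4372, y_n-nonane = 0.1495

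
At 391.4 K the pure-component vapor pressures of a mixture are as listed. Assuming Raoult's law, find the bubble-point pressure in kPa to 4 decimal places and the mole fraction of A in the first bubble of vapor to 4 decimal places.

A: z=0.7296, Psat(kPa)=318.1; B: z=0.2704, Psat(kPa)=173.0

At the bubble point ψ → 0, so ΣzᵢKᵢ = 1 with Kᵢ = Pᵢˢᵃᵗ/P ⇒ P = ΣzᵢPᵢˢᵃᵗ.
P = 0.7296·318.1 + 0.2704·173.0 = 278.8650 kPa
yᵢ = zᵢPᵢˢᵃᵗ/P ⇒ y_A = 0.7296·318.1/278.8650 = 0.8323

Pbub = 278.8650 kPa, y_A = 0.8323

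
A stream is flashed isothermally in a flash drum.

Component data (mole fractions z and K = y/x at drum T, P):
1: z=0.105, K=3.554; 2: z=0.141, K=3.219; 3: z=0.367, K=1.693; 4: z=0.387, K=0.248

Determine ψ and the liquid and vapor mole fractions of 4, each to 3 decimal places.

ψ = 0.488, x_4 = 0.611, y_4 = 0.152

Let ψ = V/F and solve Σ zᵢ(Kᵢ−1)/(1+ψ(Kᵢ−1)) = 0.
Check two-phase: ΣzᵢKᵢ = 1.544 > 1 and Σzᵢ/Kᵢ = 1.851 > 1, so g(0) = 0.544 > 0 and g(1) = -0.851 < 0.
Newton iteration, ψ⁰ = 0.5:
  ψ = 0.500: g = -0.0114, g' = -0.947 → ψ = 0.488
Converged at ψ = 0.488.
Compositions from xᵢ = zᵢ/(1+ψ(Kᵢ−1)), yᵢ = Kᵢxᵢ:
  1: x = 0.047, y = 0.166
  2: x = 0.068, y = 0.218
  3: x = 0.274, y = 0.464
  4: x = 0.611, y = 0.152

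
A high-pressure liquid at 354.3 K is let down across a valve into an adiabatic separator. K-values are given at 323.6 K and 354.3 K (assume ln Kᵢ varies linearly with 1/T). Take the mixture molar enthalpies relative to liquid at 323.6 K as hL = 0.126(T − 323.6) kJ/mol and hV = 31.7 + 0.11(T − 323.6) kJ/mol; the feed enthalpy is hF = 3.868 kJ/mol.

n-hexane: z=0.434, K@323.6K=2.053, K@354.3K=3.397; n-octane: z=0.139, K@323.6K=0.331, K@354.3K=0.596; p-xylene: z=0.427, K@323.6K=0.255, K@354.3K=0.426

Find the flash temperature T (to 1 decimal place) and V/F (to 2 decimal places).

T = 326.0 K, V/F = 0.11

Adiabatic flash: solve Rachford–Rice at each trial T, then check hF = ψ·hV(T) + (1−ψ)·hL(T).
  T = 323.6 K: K = (2.053, 0.331, 0.255), RR gives ψ = 0.060, H_out = 1.901 kJ/mol
  T = 354.3 K: K = (3.397, 0.596, 0.426), RR gives ψ = 0.573, H_out = 21.751 kJ/mol
  T = 339.0 K: K = (2.673, 0.451, 0.334), RR gives ψ = 0.341, H_out = 12.675 kJ/mol
  T = 331.3 K: K = (2.350, 0.388, 0.293), RR gives ψ = 0.215, H_out = 7.752 kJ/mol
  T = 327.5 K: K = (2.200, 0.359, 0.274), RR gives ψ = 0.143, H_out = 5.029 kJ/mol
  T = 325.6 K: K = (2.128, 0.345, 0.264), RR gives ψ = 0.104, H_out = 3.555 kJ/mol
Linear interpolation between T = 325.6 (H_out = 3.555) and T = 327.5 (H_out = 5.029) on hF = 3.868 gives T ≈ 326.0 K, at which ψ = 0.11.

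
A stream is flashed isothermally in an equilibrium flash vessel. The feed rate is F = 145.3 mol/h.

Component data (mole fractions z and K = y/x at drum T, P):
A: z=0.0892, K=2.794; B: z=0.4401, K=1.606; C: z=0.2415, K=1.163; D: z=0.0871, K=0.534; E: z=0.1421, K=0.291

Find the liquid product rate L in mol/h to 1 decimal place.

L = 33.7 mol/h

Material balance + equilibrium reduce to Σ zᵢ(Kᵢ−1)/(1+ψ(Kᵢ−1)) = 0.
g(0) = ΣzᵢKᵢ − 1 = 0.3248 and g(1) = 1 − Σzᵢ/Kᵢ = -0.1650, so a root lies in (0, 1).
Newton–Raphson from ψ = 0.5:
  ψ = 0.5000: g = 0.11644, g' = -0.3840 → ψ = 0.8032
  ψ = 0.8032: g = -0.01912, g' = -0.5600 → ψ = 0.7690
  ψ = 0.7690: g = -0.00066, g' = -0.5223 → ψ = 0.7678
Converged at ψ = 0.7678.
Then V = ψ·F = 0.7678·145.3 = 111.6 mol/h and L = F − V = 33.7 mol/h.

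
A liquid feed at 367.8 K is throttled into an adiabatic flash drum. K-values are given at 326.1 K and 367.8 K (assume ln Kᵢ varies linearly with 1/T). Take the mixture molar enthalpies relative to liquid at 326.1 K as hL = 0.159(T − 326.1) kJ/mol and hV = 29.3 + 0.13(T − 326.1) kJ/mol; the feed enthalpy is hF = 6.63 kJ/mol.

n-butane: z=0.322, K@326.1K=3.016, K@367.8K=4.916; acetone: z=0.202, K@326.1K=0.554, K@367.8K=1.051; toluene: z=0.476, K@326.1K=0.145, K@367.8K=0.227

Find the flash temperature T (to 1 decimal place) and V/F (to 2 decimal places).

Adiabatic flash: solve Rachford–Rice at each trial T, then check hF = ψ·hV(T) + (1−ψ)·hL(T).
  T = 326.1 K: K = (3.016, 0.554, 0.145), RR gives ψ = 0.101, H_out = 2.950 kJ/mol
  T = 367.8 K: K = (4.916, 1.051, 0.227), RR gives ψ = 0.377, H_out = 17.221 kJ/mol
  T = 347.0 K: K = (3.910, 0.778, 0.184), RR gives ψ = 0.255, H_out = 10.639 kJ/mol
  T = 336.6 K: K = (3.450, 0.661, 0.164), RR gives ψ = 0.184, H_out = 7.013 kJ/mol
  T = 331.4 K: K = (3.231, 0.606, 0.154), RR gives ψ = 0.145, H_out = 5.064 kJ/mol
  T = 334.0 K: K = (3.340, 0.633, 0.159), RR gives ψ = 0.165, H_out = 6.052 kJ/mol
  T = 335.3 K: K = (3.395, 0.647, 0.162), RR gives ψ = 0.175, H_out = 6.536 kJ/mol
Linear interpolation between T = 335.3 (H_out = 6.536) and T = 336.6 (H_out = 7.013) on hF = 6.63 gives T ≈ 335.6 K, at which ψ = 0.18.

T = 335.6 K, V/F = 0.18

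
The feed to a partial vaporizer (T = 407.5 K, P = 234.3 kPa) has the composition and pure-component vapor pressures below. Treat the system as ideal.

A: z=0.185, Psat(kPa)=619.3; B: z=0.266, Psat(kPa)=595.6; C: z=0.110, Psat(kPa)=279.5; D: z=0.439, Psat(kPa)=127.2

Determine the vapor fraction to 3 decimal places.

ψ = 0.838

Raoult's law: Kᵢ = Pᵢˢᵃᵗ/P = Pᵢˢᵃᵗ/234.3.
  K_A = 619.3/234.3 = 2.64319, K_B = 595.6/234.3 = 2.54204, K_C = 279.5/234.3 = 1.19292, K_D = 127.2/234.3 = 0.54289
Material balance + equilibrium reduce to Σ zᵢ(Kᵢ−1)/(1+ψ(Kᵢ−1)) = 0.
Check two-phase: ΣzᵢKᵢ = 1.535 > 1 and Σzᵢ/Kᵢ = 1.075 > 1, so g(0) = 0.535 > 0 and g(1) = -0.075 < 0.
Iterate (Newton) starting at ψ = 0.5:
  ψ = 0.500: g = 0.1577, g' = -0.510 → ψ = 0.809
  ψ = 0.809: g = 0.0128, g' = -0.451 → ψ = 0.838
Converged at ψ = 0.838.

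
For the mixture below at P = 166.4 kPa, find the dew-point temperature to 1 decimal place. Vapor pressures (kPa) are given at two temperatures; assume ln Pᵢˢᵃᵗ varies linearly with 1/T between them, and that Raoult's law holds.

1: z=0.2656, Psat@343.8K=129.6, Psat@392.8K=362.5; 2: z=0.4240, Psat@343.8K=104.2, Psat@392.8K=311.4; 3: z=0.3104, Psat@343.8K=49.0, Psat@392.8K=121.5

Dew-point temperature: Σzᵢ·P/Pᵢˢᵃᵗ(T) = 1. Interpolate ln Pᵢˢᵃᵗ = aᵢ + bᵢ/T.
  T = 343.8 K: ΣzᵢP/Pᵢˢᵃᵗ = 2.0722
  T = 392.8 K: ΣzᵢP/Pᵢˢᵃᵗ = 0.7736
  T = 368.3 K: ΣzᵢP/Pᵢˢᵃᵗ = 1.2242
  T = 380.6 K: ΣzᵢP/Pᵢˢᵃᵗ = 0.9649
  T = 374.5 K: ΣzᵢP/Pᵢˢᵃᵗ = 1.0836
  T = 377.6 K: ΣzᵢP/Pᵢˢᵃᵗ = 1.0211
  T = 379.1 K: ΣzᵢP/Pᵢˢᵃᵗ = 0.9925
Interpolating between 377.6 K and 379.1 K gives T ≈ 378.7 K.

T = 378.7 K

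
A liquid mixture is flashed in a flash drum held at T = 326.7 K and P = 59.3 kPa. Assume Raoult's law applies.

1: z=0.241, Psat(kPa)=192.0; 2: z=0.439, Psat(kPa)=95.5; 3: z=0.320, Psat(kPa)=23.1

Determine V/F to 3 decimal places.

Raoult's law: Kᵢ = Pᵢˢᵃᵗ/P = Pᵢˢᵃᵗ/59.3.
  K_1 = 192.0/59.3 = 3.23777, K_2 = 95.5/59.3 = 1.61046, K_3 = 23.1/59.3 = 0.38954
Rachford–Rice: g(V/F) = Σ zᵢ(Kᵢ−1)/(1+V/F(Kᵢ−1)) = 0.
Check two-phase: ΣzᵢKᵢ = 1.612 > 1 and Σzᵢ/Kᵢ = 1.168 > 1, so g(0) = 0.612 > 0 and g(1) = -0.168 < 0.
Iterate (Newton) starting at V/F = 0.5:
  V/F = 0.500: g = 0.1787, g' = -0.612 → V/F = 0.792
  V/F = 0.792: g = -0.0030, g' = -0.678 → V/F = 0.788
Converged at V/F = 0.788.

V/F = 0.788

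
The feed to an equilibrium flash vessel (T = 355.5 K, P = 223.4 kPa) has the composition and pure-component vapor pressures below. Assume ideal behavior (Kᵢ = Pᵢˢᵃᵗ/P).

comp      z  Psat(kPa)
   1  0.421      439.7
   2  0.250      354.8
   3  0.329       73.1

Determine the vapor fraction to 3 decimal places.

ψ = 0.593

Raoult's law: Kᵢ = Pᵢˢᵃᵗ/P = Pᵢˢᵃᵗ/223.4.
  K_1 = 439.7/223.4 = 1.96822, K_2 = 354.8/223.4 = 1.58818, K_3 = 73.1/223.4 = 0.32722
Rachford–Rice: g(ψ) = Σ zᵢ(Kᵢ−1)/(1+ψ(Kᵢ−1)) = 0.
Check two-phase: ΣzᵢKᵢ = 1.333 > 1 and Σzᵢ/Kᵢ = 1.377 > 1, so g(0) = 0.333 > 0 and g(1) = -0.377 < 0.
Newton–Raphson from ψ = 0.5:
  ψ = 0.500: g = 0.0547, g' = -0.569 → ψ = 0.596
  ψ = 0.596: g = -0.0023, g' = -0.621 → ψ = 0.593
Converged at ψ = 0.593.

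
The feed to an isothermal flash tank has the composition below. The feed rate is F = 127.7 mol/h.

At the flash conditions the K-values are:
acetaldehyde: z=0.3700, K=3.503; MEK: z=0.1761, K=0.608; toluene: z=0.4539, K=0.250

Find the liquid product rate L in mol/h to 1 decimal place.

Rachford–Rice: g(ψ) = Σ zᵢ(Kᵢ−1)/(1+ψ(Kᵢ−1)) = 0.
g(0) = ΣzᵢKᵢ − 1 = 0.5167 and g(1) = 1 − Σzᵢ/Kᵢ = -1.2109, so a root lies in (0, 1).
Newton iteration, ψ⁰ = 0.63:
  ψ = 0.6300: g = -0.37763, g' = -1.3144 → ψ = 0.3427
  ψ = 0.3427: g = -0.03942, g' = -1.1703 → ψ = 0.3090
  ψ = 0.3090: g = 0.00054, g' = -1.2047 → ψ = 0.3095
Converged at ψ = 0.3095.
Then V = ψ·F = 0.3095·127.7 = 39.5 mol/h and L = F − V = 88.2 mol/h.

L = 88.2 mol/h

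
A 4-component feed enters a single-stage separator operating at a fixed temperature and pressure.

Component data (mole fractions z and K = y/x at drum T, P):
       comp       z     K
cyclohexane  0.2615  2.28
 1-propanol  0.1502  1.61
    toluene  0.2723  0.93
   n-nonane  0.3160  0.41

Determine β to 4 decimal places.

Let β = V/F and solve Σ zᵢ(Kᵢ−1)/(1+β(Kᵢ−1)) = 0.
Check two-phase: ΣzᵢKᵢ = 1.2208 > 1 and Σzᵢ/Kᵢ = 1.2715 > 1, so g(0) = 0.2208 > 0 and g(1) = -0.2715 < 0.
Newton–Raphson from β = 0.46:
  β = 0.4600: g = 0.00664, g' = -0.4124 → β = 0.4761
Converged at β = 0.4761.

β = 0.4761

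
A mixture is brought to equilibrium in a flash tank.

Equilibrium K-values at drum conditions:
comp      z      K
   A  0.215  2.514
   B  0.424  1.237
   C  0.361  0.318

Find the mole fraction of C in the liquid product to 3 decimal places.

Rachford–Rice: g(ψ) = Σ zᵢ(Kᵢ−1)/(1+ψ(Kᵢ−1)) = 0.
g(0) = ΣzᵢKᵢ − 1 = 0.180 and g(1) = 1 − Σzᵢ/Kᵢ = -0.564, so a root lies in (0, 1).
Iterate (Newton) starting at ψ = 0.43:
  ψ = 0.430: g = -0.0600, g' = -0.537 → ψ = 0.318
  ψ = 0.318: g = -0.0013, g' = -0.519 → ψ = 0.316
Converged at ψ = 0.316.
Compositions from xᵢ = zᵢ/(1+ψ(Kᵢ−1)), yᵢ = Kᵢxᵢ:
  A: x = 0.145, y = 0.366
  B: x = 0.394, y = 0.488
  C: x = 0.460, y = 0.146

x_C = 0.460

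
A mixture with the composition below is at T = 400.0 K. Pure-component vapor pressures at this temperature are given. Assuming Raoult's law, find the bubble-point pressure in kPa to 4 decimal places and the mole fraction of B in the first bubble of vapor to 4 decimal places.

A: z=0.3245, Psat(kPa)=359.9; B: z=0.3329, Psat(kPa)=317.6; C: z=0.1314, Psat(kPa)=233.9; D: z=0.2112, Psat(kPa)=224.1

Pbub = 300.5810 kPa, y_B = 0.3517

At the bubble point ψ → 0, so ΣzᵢKᵢ = 1 with Kᵢ = Pᵢˢᵃᵗ/P ⇒ P = ΣzᵢPᵢˢᵃᵗ.
P = 0.3245·359.9 + 0.3329·317.6 + 0.1314·233.9 + 0.2112·224.1 = 300.5810 kPa
yᵢ = zᵢPᵢˢᵃᵗ/P ⇒ y_B = 0.3329·317.6/300.5810 = 0.3517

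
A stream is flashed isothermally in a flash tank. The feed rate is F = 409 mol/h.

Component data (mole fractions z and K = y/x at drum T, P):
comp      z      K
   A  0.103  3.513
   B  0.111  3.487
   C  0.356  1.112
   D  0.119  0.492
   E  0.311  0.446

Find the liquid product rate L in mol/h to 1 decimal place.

L = 239.0 mol/h

Material balance + equilibrium reduce to Σ zᵢ(Kᵢ−1)/(1+V/F(Kᵢ−1)) = 0.
g(0) = ΣzᵢKᵢ − 1 = 0.342 and g(1) = 1 − Σzᵢ/Kᵢ = -0.320, so a root lies in (0, 1).
Newton–Raphson from V/F = 0.5:
  V/F = 0.500: g = -0.0438, g' = -0.506 → V/F = 0.413
  V/F = 0.413: g = 0.0012, g' = -0.537 → V/F = 0.416
Converged at V/F = 0.416.
Then V = V/F·F = 0.4156·409 = 170.0 mol/h and L = F − V = 239.0 mol/h.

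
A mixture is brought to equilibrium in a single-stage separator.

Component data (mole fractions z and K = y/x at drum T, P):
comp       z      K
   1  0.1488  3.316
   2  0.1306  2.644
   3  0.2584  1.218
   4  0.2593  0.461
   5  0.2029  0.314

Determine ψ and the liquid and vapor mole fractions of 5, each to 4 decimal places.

Rachford–Rice: g(ψ) = Σ zᵢ(Kᵢ−1)/(1+ψ(Kᵢ−1)) = 0.
Check two-phase: ΣzᵢKᵢ = 1.3367 > 1 and Σzᵢ/Kᵢ = 1.5151 > 1, so g(0) = 0.3367 > 0 and g(1) = -0.5151 < 0.
Newton iteration, ψ⁰ = 0.37:
  ψ = 0.3700: g = 0.01010, g' = -0.6675 → ψ = 0.3851
  ψ = 0.3851: g = 0.00004, g' = -0.6621 → ψ = 0.3852
Converged at ψ = 0.3852.
Compositions from xᵢ = zᵢ/(1+ψ(Kᵢ−1)), yᵢ = Kᵢxᵢ:
  1: x = 0.0786, y = 0.2608
  2: x = 0.0800, y = 0.2114
  3: x = 0.2384, y = 0.2903
  4: x = 0.3272, y = 0.1509
  5: x = 0.2758, y = 0.0866

ψ = 0.3852, x_5 = 0.2758, y_5 = 0.0866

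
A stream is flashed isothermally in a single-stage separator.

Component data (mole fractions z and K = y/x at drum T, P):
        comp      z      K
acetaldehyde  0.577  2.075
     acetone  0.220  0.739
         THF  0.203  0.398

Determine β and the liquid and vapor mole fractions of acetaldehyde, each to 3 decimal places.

Newton iteration, β⁰ = 0.5:
  β = 0.500: g = 0.1626, g' = -0.452 → β = 0.859
  β = 0.859: g = -0.0048, g' = -0.521 → β = 0.850
Converged at β = 0.850.
Compositions from xᵢ = zᵢ/(1+β(Kᵢ−1)), yᵢ = Kᵢxᵢ:
  acetaldehyde: x = 0.301, y = 0.626
  acetone: x = 0.283, y = 0.209
  THF: x = 0.416, y = 0.165

β = 0.850, x_acetaldehyde = 0.301, y_acetaldehyde = 0.626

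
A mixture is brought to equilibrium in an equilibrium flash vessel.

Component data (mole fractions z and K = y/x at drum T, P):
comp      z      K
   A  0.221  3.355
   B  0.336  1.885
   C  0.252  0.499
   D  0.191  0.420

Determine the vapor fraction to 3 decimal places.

ψ = 0.699

Let ψ = V/F and solve Σ zᵢ(Kᵢ−1)/(1+ψ(Kᵢ−1)) = 0.
g(0) = ΣzᵢKᵢ − 1 = 0.581 and g(1) = 1 − Σzᵢ/Kᵢ = -0.204, so a root lies in (0, 1).
Iterate (Newton) starting at ψ = 0.6:
  ψ = 0.600: g = 0.0595, g' = -0.603 → ψ = 0.699
Converged at ψ = 0.699.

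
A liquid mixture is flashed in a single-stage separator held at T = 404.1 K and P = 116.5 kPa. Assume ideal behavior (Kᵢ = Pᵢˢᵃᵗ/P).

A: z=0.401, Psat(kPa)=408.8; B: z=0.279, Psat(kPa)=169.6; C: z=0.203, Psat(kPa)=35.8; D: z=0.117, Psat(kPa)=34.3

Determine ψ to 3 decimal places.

Raoult's law: Kᵢ = Pᵢˢᵃᵗ/P = Pᵢˢᵃᵗ/116.5.
  K_A = 408.8/116.5 = 3.50901, K_B = 169.6/116.5 = 1.45579, K_C = 35.8/116.5 = 0.30730, K_D = 34.3/116.5 = 0.29442
Material balance + equilibrium reduce to Σ zᵢ(Kᵢ−1)/(1+ψ(Kᵢ−1)) = 0.
g(0) = ΣzᵢKᵢ − 1 = 0.910 and g(1) = 1 − Σzᵢ/Kᵢ = -0.364, so a root lies in (0, 1).
Iterate (Newton) starting at ψ = 0.5:
  ψ = 0.500: g = 0.2072, g' = -0.902 → ψ = 0.730
  ψ = 0.730: g = -0.0036, g' = -0.993 → ψ = 0.726
Converged at ψ = 0.726.

ψ = 0.726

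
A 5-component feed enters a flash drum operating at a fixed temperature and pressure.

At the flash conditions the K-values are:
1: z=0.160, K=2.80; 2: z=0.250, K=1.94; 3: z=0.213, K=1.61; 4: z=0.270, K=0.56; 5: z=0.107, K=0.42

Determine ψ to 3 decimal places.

Let ψ = V/F and solve Σ zᵢ(Kᵢ−1)/(1+ψ(Kᵢ−1)) = 0.
Check two-phase: ΣzᵢKᵢ = 1.472 > 1 and Σzᵢ/Kᵢ = 1.055 > 1, so g(0) = 0.472 > 0 and g(1) = -0.055 < 0.
Iterate (Newton) starting at ψ = 0.5:
  ψ = 0.500: g = 0.1713, g' = -0.450 → ψ = 0.881
  ψ = 0.881: g = 0.0036, g' = -0.467 → ψ = 0.889
Converged at ψ = 0.889.

ψ = 0.889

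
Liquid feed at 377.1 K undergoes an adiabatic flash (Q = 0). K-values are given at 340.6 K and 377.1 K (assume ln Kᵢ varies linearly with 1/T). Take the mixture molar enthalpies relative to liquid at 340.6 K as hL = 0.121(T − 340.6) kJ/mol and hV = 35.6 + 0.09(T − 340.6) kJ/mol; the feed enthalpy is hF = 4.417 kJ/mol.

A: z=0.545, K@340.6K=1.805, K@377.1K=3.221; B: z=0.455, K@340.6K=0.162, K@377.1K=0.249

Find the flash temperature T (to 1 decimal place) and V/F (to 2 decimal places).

Adiabatic flash: solve Rachford–Rice at each trial T, then check hF = ψ·hV(T) + (1−ψ)·hL(T).
  T = 340.6 K: K = (1.805, 0.162), RR gives ψ = 0.085, H_out = 3.031 kJ/mol
  T = 377.1 K: K = (3.221, 0.249), RR gives ψ = 0.521, H_out = 22.369 kJ/mol
  T = 358.9 K: K = (2.449, 0.203), RR gives ψ = 0.370, H_out = 15.174 kJ/mol
  T = 349.8 K: K = (2.113, 0.182), RR gives ψ = 0.257, H_out = 10.202 kJ/mol
  T = 345.2 K: K = (1.955, 0.172), RR gives ψ = 0.182, H_out = 6.995 kJ/mol
  T = 342.9 K: K = (1.879, 0.167), RR gives ψ = 0.136, H_out = 5.128 kJ/mol
Linear interpolation between T = 340.6 (H_out = 3.031) and T = 342.9 (H_out = 5.128) on hF = 4.417 gives T ≈ 342.1 K, at which ψ = 0.12.

T = 342.1 K, V/F = 0.12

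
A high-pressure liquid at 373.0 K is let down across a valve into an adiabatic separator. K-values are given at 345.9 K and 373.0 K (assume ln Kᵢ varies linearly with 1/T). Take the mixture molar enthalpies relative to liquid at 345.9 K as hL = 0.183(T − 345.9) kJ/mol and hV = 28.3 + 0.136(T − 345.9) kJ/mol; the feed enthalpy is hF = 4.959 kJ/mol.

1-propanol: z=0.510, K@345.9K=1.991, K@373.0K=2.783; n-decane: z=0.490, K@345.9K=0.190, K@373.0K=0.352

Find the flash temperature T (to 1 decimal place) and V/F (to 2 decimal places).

Adiabatic flash: solve Rachford–Rice at each trial T, then check hF = ψ·hV(T) + (1−ψ)·hL(T).
  T = 345.9 K: K = (1.991, 0.190), RR gives ψ = 0.135, H_out = 3.826 kJ/mol
  T = 373.0 K: K = (2.783, 0.352), RR gives ψ = 0.512, H_out = 18.803 kJ/mol
  T = 359.4 K: K = (2.367, 0.261), RR gives ψ = 0.332, H_out = 11.658 kJ/mol
  T = 352.6 K: K = (2.173, 0.223), RR gives ψ = 0.239, H_out = 7.913 kJ/mol
  T = 349.2 K: K = (2.080, 0.206), RR gives ψ = 0.188, H_out = 5.905 kJ/mol
  T = 347.5 K: K = (2.034, 0.198), RR gives ψ = 0.162, H_out = 4.852 kJ/mol
Linear interpolation between T = 347.5 (H_out = 4.852) and T = 349.2 (H_out = 5.905) on hF = 4.959 gives T ≈ 347.7 K, at which ψ = 0.16.

T = 347.7 K, V/F = 0.16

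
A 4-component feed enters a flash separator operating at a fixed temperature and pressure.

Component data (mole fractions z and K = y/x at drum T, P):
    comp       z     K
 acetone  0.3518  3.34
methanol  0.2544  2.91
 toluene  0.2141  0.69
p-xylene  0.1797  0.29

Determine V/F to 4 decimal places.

V/F = 0.8984

Rachford–Rice: g(V/F) = Σ zᵢ(Kᵢ−1)/(1+V/F(Kᵢ−1)) = 0.
g(0) = ΣzᵢKᵢ − 1 = 1.1152 and g(1) = 1 − Σzᵢ/Kᵢ = -0.1227, so a root lies in (0, 1).
Newton–Raphson from V/F = 0.68:
  V/F = 0.6800: g = 0.19828, g' = -0.8342 → V/F = 0.9177
  V/F = 0.9177: g = -0.02086, g' = -1.1032 → V/F = 0.8988
  V/F = 0.8988: g = -0.00045, g' = -1.0571 → V/F = 0.8984
Converged at V/F = 0.8984.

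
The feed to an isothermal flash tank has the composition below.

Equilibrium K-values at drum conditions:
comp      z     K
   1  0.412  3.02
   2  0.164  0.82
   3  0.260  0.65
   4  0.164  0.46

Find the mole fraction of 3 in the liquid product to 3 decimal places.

x_3 = 0.362

Newton iteration, ψ⁰ = 0.5:
  ψ = 0.500: g = 0.1500, g' = -0.559 → ψ = 0.768
  ψ = 0.768: g = 0.0160, g' = -0.465 → ψ = 0.803
Converged at ψ = 0.803.
Compositions from xᵢ = zᵢ/(1+ψ(Kᵢ−1)), yᵢ = Kᵢxᵢ:
  1: x = 0.157, y = 0.475
  2: x = 0.192, y = 0.157
  3: x = 0.362, y = 0.235
  4: x = 0.290, y = 0.133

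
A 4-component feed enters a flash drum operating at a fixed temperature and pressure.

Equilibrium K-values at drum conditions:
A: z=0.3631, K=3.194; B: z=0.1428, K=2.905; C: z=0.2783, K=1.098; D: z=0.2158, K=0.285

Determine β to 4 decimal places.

β = 0.8634

Let β = V/F and solve Σ zᵢ(Kᵢ−1)/(1+β(Kᵢ−1)) = 0.
Check two-phase: ΣzᵢKᵢ = 1.9417 > 1 and Σzᵢ/Kᵢ = 1.1735 > 1, so g(0) = 0.9417 > 0 and g(1) = -0.1735 < 0.
Newton–Raphson from β = 0.5:
  β = 0.5000: g = 0.30507, g' = -0.8031 → β = 0.8799
  β = 0.8799: g = -0.01741, g' = -1.0802 → β = 0.8638
  β = 0.8638: g = -0.00034, g' = -1.0392 → β = 0.8634
Converged at β = 0.8634.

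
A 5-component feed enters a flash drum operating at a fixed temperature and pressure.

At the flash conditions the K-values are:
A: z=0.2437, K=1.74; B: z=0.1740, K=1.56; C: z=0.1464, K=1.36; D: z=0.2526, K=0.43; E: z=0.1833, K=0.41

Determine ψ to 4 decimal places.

ψ = 0.2251

Let ψ = V/F and solve Σ zᵢ(Kᵢ−1)/(1+ψ(Kᵢ−1)) = 0.
g(0) = ΣzᵢKᵢ − 1 = 0.0784 and g(1) = 1 − Σzᵢ/Kᵢ = -0.3938, so a root lies in (0, 1).
Iterate (Newton) starting at ψ = 0.37:
  ψ = 0.3700: g = -0.05201, g' = -0.3707 → ψ = 0.2297
  ψ = 0.2297: g = -0.00162, g' = -0.3506 → ψ = 0.2251
Converged at ψ = 0.2251.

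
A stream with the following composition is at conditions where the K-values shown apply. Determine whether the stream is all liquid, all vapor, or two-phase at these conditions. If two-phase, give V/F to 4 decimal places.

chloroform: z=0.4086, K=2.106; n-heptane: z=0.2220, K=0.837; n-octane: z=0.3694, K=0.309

ΣzᵢKᵢ = 1.1605; Σzᵢ/Kᵢ = 1.6547.
Both exceed 1, so a two-phase solution exists.
Material balance + equilibrium reduce to Σ zᵢ(Kᵢ−1)/(1+ψ(Kᵢ−1)) = 0.
Newton iteration, ψ⁰ = 0.5:
  ψ = 0.5000: g = -0.13840, g' = -0.6260 → ψ = 0.2789
  ψ = 0.2789: g = -0.00872, g' = -0.5691 → ψ = 0.2636
Converged at ψ = 0.2636.

two-phase, V/F = 0.2636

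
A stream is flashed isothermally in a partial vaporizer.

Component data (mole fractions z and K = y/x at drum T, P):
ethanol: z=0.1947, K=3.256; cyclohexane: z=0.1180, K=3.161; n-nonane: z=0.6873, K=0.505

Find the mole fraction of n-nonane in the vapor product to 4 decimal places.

y_n-nonane = 0.4129

Iterate (Newton) starting at ψ = 0.5:
  ψ = 0.5000: g = -0.12313, g' = -0.6435 → ψ = 0.3087
  ψ = 0.3087: g = 0.01033, g' = -0.7773 → ψ = 0.3220
  ψ = 0.3220: g = 0.00010, g' = -0.7624 → ψ = 0.3221
Converged at ψ = 0.3221.
Compositions from xᵢ = zᵢ/(1+ψ(Kᵢ−1)), yᵢ = Kᵢxᵢ:
  ethanol: x = 0.1128, y = 0.3672
  cyclohexane: x = 0.0696, y = 0.2199
  n-nonane: x = 0.8177, y = 0.4129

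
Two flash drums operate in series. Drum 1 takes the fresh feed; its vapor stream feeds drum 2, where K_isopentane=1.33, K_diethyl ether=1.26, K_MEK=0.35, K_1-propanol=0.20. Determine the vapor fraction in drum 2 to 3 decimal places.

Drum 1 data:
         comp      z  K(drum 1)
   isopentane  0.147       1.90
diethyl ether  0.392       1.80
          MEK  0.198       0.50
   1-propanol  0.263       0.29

V/F (drum 2) = 0.322

Drum 1:
Newton–Raphson from ψ₁ = 0.54:
  ψ₁ = 0.540: g = -0.1304, g' = -0.618 → ψ₁ = 0.329
  ψ₁ = 0.329: g = -0.0117, g' = -0.525 → ψ₁ = 0.307
  ψ₁ = 0.307: g = -0.0000, g' = -0.521 → ψ₁ = 0.306
Converged at ψ₁ = 0.306.
Drum-1 compositions:
  isopentane: x = 0.115, y = 0.219
  diethyl ether: x = 0.315, y = 0.567
  MEK: x = 0.234, y = 0.117
  1-propanol: x = 0.336, y = 0.097
Drum-2 feed = drum-1 vapor: z₂ = (0.2189, 0.5667, 0.1169, 0.0975).
Drum 2:
Rachford–Rice: g(ψ₂) = Σ zᵢ(Kᵢ−1)/(1+ψ₂(Kᵢ−1)) = 0.
g(0) = ΣzᵢKᵢ − 1 = 0.066 and g(1) = 1 − Σzᵢ/Kᵢ = -0.436, so a root lies in (0, 1).
Iterate (Newton) starting at ψ₂ = 0.45:
  ψ₂ = 0.450: g = -0.0344, g' = -0.300 → ψ₂ = 0.335
  ψ₂ = 0.335: g = -0.0031, g' = -0.249 → ψ₂ = 0.323
  ψ₂ = 0.323: g = -0.0000, g' = -0.244 → ψ₂ = 0.322
Converged at ψ₂ = 0.322.
  isopentane: x = 0.198, y = 0.263
  diethyl ether: x = 0.523, y = 0.659
  MEK: x = 0.148, y = 0.052
  1-propanol: x = 0.131, y = 0.026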